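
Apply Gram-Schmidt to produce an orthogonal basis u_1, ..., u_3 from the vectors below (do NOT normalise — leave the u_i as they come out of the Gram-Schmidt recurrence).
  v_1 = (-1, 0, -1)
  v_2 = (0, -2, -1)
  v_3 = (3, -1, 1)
Orthogonal basis:
  u_1 = (-1, 0, -1)
  u_2 = (1/2, -2, -1/2)
  u_3 = (2/3, 1/3, -2/3)

Apply the Gram-Schmidt recurrence
  u_1 = v_1
  u_i = v_i − Σ_{j<i} ((v_i · u_j) / (u_j · u_j)) · u_j.

Step by step this gives:
  u_1 = (-1, 0, -1)
  u_2 = (1/2, -2, -1/2)
  u_3 = (2/3, 1/3, -2/3)

Orthogonality check:
  u_2 · u_1 = 0 (should be 0)
  u_3 · u_1 = 0 (should be 0)
  u_3 · u_2 = 0 (should be 0)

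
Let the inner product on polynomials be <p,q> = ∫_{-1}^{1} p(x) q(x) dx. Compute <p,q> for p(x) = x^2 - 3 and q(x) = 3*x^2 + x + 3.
<p,q> = -104/5

Expand the product: p(x)·q(x) = 3*x^4 + x^3 - 6*x^2 - 3*x - 9.
∫_{-1}^{1} of each monomial x^k gives [2/(k+1) if k even, 0 if k odd]. Integrating term-by-term (or equivalently evaluating the antiderivative F(x) = 3*x^5/5 + x^4/4 - 2*x^3 - 3*x^2/2 - 9*x at the endpoints):
  F(1) − F(−1) = -233/20 − (183/20) = -104/5.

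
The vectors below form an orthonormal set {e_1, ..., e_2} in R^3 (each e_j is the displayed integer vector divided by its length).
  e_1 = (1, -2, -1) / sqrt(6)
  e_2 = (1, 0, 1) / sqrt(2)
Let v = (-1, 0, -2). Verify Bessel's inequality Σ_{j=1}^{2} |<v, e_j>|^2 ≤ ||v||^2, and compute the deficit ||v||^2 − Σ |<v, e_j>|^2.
Σ |<v, e_j>|^2 = 14/3; ||v||^2 = 5; deficit = 1/3

Write each e_j = u_j / sqrt(<u_j, u_j>) where u_j is the displayed integer vector. Then <v, e_j> = <v, u_j> / sqrt(<u_j, u_j>), so |<v, e_j>|^2 = <v, u_j>^2 / <u_j, u_j>.
Coefficients: <v, e_1> = 1/sqrt(6), <v, e_2> = -3/sqrt(2).
Square and sum: Σ |<v, e_j>|^2 = 14/3.
Compute ||v||^2 = v·v = 5.
Deficit = 5 − 14/3 = 1/3 ≥ 0, confirming Bessel's inequality. (The deficit equals ||v − Σ <v,e_j> e_j||^2, the squared distance from v to span{e_j}.)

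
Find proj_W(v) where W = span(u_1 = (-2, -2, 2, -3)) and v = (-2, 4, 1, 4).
proj_W(v) = (4/3, 4/3, -4/3, 2)

Set up U = [u_1 | ... | u_1] ∈ R^(4×1). The projector onto W = col(U) is P = U (U^T U)^(-1) U^T.
Compute U^T U =
  [21],
and U^T v = (-14).
Solve U^T U · c = U^T v for the coefficients: c = (-2/3). The projection is proj_W(v) = U c.
Check: (v - proj_W(v)) · u_1 = 0  (should be 0).
Result: proj_W(v) = (4/3, 4/3, -4/3, 2).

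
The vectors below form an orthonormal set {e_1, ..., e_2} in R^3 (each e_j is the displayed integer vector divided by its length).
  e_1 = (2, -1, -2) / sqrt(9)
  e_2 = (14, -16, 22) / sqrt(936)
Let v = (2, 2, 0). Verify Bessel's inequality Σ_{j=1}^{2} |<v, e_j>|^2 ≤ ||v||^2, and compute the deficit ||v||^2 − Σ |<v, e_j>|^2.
Σ |<v, e_j>|^2 = 6/13; ||v||^2 = 8; deficit = 98/13

Write each e_j = u_j / sqrt(<u_j, u_j>) where u_j is the displayed integer vector. Then <v, e_j> = <v, u_j> / sqrt(<u_j, u_j>), so |<v, e_j>|^2 = <v, u_j>^2 / <u_j, u_j>.
Coefficients: <v, e_1> = 2/sqrt(9), <v, e_2> = -4/sqrt(936).
Square and sum: Σ |<v, e_j>|^2 = 6/13.
Compute ||v||^2 = v·v = 8.
Deficit = 8 − 6/13 = 98/13 ≥ 0, confirming Bessel's inequality. (The deficit equals ||v − Σ <v,e_j> e_j||^2, the squared distance from v to span{e_j}.)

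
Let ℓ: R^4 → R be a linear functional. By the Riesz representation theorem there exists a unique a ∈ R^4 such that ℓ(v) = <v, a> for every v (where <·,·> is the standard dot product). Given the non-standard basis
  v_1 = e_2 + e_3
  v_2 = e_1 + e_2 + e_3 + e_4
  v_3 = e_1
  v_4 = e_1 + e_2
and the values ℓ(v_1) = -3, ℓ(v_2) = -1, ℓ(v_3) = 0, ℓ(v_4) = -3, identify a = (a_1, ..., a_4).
a = (0, -3, 0, 2)

Write a = (a_1, ..., a_4) in the standard basis. For each basis vector v_i, ℓ(v_i) = <v_i, a> is a linear equation in the a_j's. Collect the n equations into a matrix system V a = ℓ, where row i of V is v_i (expressed in the standard basis). Since V is invertible (lower-triangular with 1s on the diagonal, up to permutation), solve by back-substitution:
  V =
[[0, 1, 1, 0],
 [1, 1, 1, 1],
 [1, 0, 0, 0],
 [1, 1, 0, 0]]
  V a = (-3, -1, 0, -3)
Solving gives a = (0, -3, 0, 2).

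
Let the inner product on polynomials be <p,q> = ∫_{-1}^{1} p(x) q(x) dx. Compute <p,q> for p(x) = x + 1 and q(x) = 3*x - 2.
<p,q> = -2

Expand the product: p(x)·q(x) = 3*x^2 + x - 2.
∫_{-1}^{1} of each monomial x^k gives [2/(k+1) if k even, 0 if k odd]. Integrating term-by-term (or equivalently evaluating the antiderivative F(x) = x^3 + x^2/2 - 2*x at the endpoints):
  F(1) − F(−1) = -1/2 − (3/2) = -2.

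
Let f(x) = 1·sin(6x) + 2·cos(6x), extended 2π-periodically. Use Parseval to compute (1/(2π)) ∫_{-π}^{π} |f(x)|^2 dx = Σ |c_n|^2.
Σ |c_n|^2 = 5/2

Expand |f|^2 and use orthogonality of {sin(nx), cos(mx)} on [-π, π]:
  ∫_{-π}^{π} sin(nx)^2 dx = π, ∫ cos(mx)^2 dx = π, and cross terms integrate to 0.
So ∫_{-π}^{π} f(x)^2 dx = 1^2 · π + 2^2 · π = (1 + 4)π.
Divide by 2π: (1 + 4)/2 = 5/2.
By Parseval, this equals Σ |c_n|^2.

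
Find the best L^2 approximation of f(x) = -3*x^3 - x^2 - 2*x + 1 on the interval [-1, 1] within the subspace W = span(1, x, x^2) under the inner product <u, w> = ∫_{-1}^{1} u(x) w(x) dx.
g(x) = -x^2 - 19*x/5 + 1

The best approximation g ∈ W is the orthogonal projection of f onto W. Writing g = a_0 + a_1 x + a_2 x^2, the coefficients solve the normal equations G · a = b where
  G_{ij} = <φ_i, φ_j> and b_i = <f, φ_i>, with φ_0 = 1, φ_1 = x, φ_2 = x^2.
G =
  [2, 0, 2/3]
  [0, 2/3, 0]
  [2/3, 0, 2/5],
b = (4/3, -38/15, 4/15).
Solving gives a_0 = 1, a_1 = -19/5, a_2 = -1, so
  g(x) = -x^2 - 19*x/5 + 1.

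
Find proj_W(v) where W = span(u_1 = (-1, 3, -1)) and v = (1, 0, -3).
proj_W(v) = (-2/11, 6/11, -2/11)

Set up U = [u_1 | ... | u_1] ∈ R^(3×1). The projector onto W = col(U) is P = U (U^T U)^(-1) U^T.
Compute U^T U =
  [11],
and U^T v = (2).
Solve U^T U · c = U^T v for the coefficients: c = (2/11). The projection is proj_W(v) = U c.
Check: (v - proj_W(v)) · u_1 = 0  (should be 0).
Result: proj_W(v) = (-2/11, 6/11, -2/11).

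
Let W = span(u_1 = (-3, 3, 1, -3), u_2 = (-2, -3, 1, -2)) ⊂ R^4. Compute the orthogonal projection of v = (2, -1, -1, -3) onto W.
proj_W(v) = (-65/244, -225/244, 41/244, -65/244)

Set up U = [u_1 | ... | u_2] ∈ R^(4×2). The projector onto W = col(U) is P = U (U^T U)^(-1) U^T.
Compute U^T U =
  [28, 4]
  [4, 18],
and U^T v = (-1, 4).
Solve U^T U · c = U^T v for the coefficients: c = (-17/244, 29/122). The projection is proj_W(v) = U c.
Check: (v - proj_W(v)) · u_1 = 0  (should be 0).
Check: (v - proj_W(v)) · u_2 = 0  (should be 0).
Result: proj_W(v) = (-65/244, -225/244, 41/244, -65/244).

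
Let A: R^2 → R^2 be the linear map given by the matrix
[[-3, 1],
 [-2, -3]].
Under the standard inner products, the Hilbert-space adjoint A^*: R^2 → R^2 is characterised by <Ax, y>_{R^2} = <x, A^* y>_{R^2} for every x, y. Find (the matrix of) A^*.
A^* = A^T =
[[-3, -2],
 [1, -3]]

For real matrices with standard dot products, the defining identity <Ax, y> = <x, A^* y> gives (Ax)^T y = x^T (A^*) y, i.e. x^T A^T y = x^T (A^*) y. Since this holds for all x, y, we must have A^* = A^T. Therefore
A^* =
[[-3, -2],
 [1, -3]].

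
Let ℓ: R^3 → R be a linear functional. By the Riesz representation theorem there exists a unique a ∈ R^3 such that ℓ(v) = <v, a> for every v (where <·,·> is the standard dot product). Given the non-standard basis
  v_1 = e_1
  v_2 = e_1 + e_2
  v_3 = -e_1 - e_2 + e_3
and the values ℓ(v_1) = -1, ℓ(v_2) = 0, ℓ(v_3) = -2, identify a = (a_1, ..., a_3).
a = (-1, 1, -2)

Write a = (a_1, ..., a_3) in the standard basis. For each basis vector v_i, ℓ(v_i) = <v_i, a> is a linear equation in the a_j's. Collect the n equations into a matrix system V a = ℓ, where row i of V is v_i (expressed in the standard basis). Since V is invertible (lower-triangular with 1s on the diagonal, up to permutation), solve by back-substitution:
  V =
[[1, 0, 0],
 [1, 1, 0],
 [-1, -1, 1]]
  V a = (-1, 0, -2)
Solving gives a = (-1, 1, -2).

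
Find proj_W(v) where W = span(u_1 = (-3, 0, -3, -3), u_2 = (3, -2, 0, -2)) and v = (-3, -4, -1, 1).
proj_W(v) = (-33/25, 6/25, -24/25, -18/25)

Set up U = [u_1 | ... | u_2] ∈ R^(4×2). The projector onto W = col(U) is P = U (U^T U)^(-1) U^T.
Compute U^T U =
  [27, -3]
  [-3, 17],
and U^T v = (9, -3).
Solve U^T U · c = U^T v for the coefficients: c = (8/25, -3/25). The projection is proj_W(v) = U c.
Check: (v - proj_W(v)) · u_1 = 0  (should be 0).
Check: (v - proj_W(v)) · u_2 = 0  (should be 0).
Result: proj_W(v) = (-33/25, 6/25, -24/25, -18/25).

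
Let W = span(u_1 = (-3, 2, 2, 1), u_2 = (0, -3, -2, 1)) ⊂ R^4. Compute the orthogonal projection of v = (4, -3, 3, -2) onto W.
proj_W(v) = (187/57, -50/171, -158/171, -295/171)

Set up U = [u_1 | ... | u_2] ∈ R^(4×2). The projector onto W = col(U) is P = U (U^T U)^(-1) U^T.
Compute U^T U =
  [18, -9]
  [-9, 14],
and U^T v = (-14, 1).
Solve U^T U · c = U^T v for the coefficients: c = (-187/171, -12/19). The projection is proj_W(v) = U c.
Check: (v - proj_W(v)) · u_1 = 0  (should be 0).
Check: (v - proj_W(v)) · u_2 = 0  (should be 0).
Result: proj_W(v) = (187/57, -50/171, -158/171, -295/171).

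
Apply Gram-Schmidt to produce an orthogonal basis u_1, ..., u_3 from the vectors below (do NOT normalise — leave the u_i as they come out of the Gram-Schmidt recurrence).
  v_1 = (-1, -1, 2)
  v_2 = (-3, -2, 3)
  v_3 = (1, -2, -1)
Orthogonal basis:
  u_1 = (-1, -1, 2)
  u_2 = (-7/6, -1/6, -2/3)
  u_3 = (8/11, -24/11, -8/11)

Apply the Gram-Schmidt recurrence
  u_1 = v_1
  u_i = v_i − Σ_{j<i} ((v_i · u_j) / (u_j · u_j)) · u_j.

Step by step this gives:
  u_1 = (-1, -1, 2)
  u_2 = (-7/6, -1/6, -2/3)
  u_3 = (8/11, -24/11, -8/11)

Orthogonality check:
  u_2 · u_1 = 0 (should be 0)
  u_3 · u_1 = 0 (should be 0)
  u_3 · u_2 = 0 (should be 0)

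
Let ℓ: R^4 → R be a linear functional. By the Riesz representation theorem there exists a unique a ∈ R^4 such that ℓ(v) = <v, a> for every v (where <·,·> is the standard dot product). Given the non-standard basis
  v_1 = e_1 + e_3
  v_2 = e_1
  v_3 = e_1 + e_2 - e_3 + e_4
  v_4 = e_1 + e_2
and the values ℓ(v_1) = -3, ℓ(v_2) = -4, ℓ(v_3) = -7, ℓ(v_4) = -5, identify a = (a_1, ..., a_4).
a = (-4, -1, 1, -1)

Write a = (a_1, ..., a_4) in the standard basis. For each basis vector v_i, ℓ(v_i) = <v_i, a> is a linear equation in the a_j's. Collect the n equations into a matrix system V a = ℓ, where row i of V is v_i (expressed in the standard basis). Since V is invertible (lower-triangular with 1s on the diagonal, up to permutation), solve by back-substitution:
  V =
[[1, 0, 1, 0],
 [1, 0, 0, 0],
 [1, 1, -1, 1],
 [1, 1, 0, 0]]
  V a = (-3, -4, -7, -5)
Solving gives a = (-4, -1, 1, -1).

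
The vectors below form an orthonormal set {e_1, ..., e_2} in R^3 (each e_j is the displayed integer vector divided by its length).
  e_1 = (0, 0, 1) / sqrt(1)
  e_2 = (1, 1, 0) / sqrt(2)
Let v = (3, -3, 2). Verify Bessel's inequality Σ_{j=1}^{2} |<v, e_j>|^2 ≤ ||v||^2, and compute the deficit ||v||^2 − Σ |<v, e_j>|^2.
Σ |<v, e_j>|^2 = 4; ||v||^2 = 22; deficit = 18

Write each e_j = u_j / sqrt(<u_j, u_j>) where u_j is the displayed integer vector. Then <v, e_j> = <v, u_j> / sqrt(<u_j, u_j>), so |<v, e_j>|^2 = <v, u_j>^2 / <u_j, u_j>.
Coefficients: <v, e_1> = 2/sqrt(1), <v, e_2> = 0/sqrt(2).
Square and sum: Σ |<v, e_j>|^2 = 4.
Compute ||v||^2 = v·v = 22.
Deficit = 22 − 4 = 18 ≥ 0, confirming Bessel's inequality. (The deficit equals ||v − Σ <v,e_j> e_j||^2, the squared distance from v to span{e_j}.)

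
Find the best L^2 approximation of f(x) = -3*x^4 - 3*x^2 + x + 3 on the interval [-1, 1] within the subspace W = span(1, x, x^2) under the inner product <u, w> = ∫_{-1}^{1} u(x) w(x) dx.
g(x) = -39*x^2/7 + x + 114/35

The best approximation g ∈ W is the orthogonal projection of f onto W. Writing g = a_0 + a_1 x + a_2 x^2, the coefficients solve the normal equations G · a = b where
  G_{ij} = <φ_i, φ_j> and b_i = <f, φ_i>, with φ_0 = 1, φ_1 = x, φ_2 = x^2.
G =
  [2, 0, 2/3]
  [0, 2/3, 0]
  [2/3, 0, 2/5],
b = (14/5, 2/3, -2/35).
Solving gives a_0 = 114/35, a_1 = 1, a_2 = -39/7, so
  g(x) = -39*x^2/7 + x + 114/35.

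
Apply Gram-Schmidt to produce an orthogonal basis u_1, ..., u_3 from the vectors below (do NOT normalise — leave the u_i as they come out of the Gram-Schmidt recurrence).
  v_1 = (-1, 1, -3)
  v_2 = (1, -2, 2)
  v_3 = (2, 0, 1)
Orthogonal basis:
  u_1 = (-1, 1, -3)
  u_2 = (2/11, -13/11, -5/11)
  u_3 = (14/9, 7/18, -7/18)

Apply the Gram-Schmidt recurrence
  u_1 = v_1
  u_i = v_i − Σ_{j<i} ((v_i · u_j) / (u_j · u_j)) · u_j.

Step by step this gives:
  u_1 = (-1, 1, -3)
  u_2 = (2/11, -13/11, -5/11)
  u_3 = (14/9, 7/18, -7/18)

Orthogonality check:
  u_2 · u_1 = 0 (should be 0)
  u_3 · u_1 = 0 (should be 0)
  u_3 · u_2 = 0 (should be 0)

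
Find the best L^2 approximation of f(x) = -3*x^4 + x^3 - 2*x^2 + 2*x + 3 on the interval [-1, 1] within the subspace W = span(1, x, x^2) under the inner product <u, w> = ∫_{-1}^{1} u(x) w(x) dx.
g(x) = -32*x^2/7 + 13*x/5 + 114/35

The best approximation g ∈ W is the orthogonal projection of f onto W. Writing g = a_0 + a_1 x + a_2 x^2, the coefficients solve the normal equations G · a = b where
  G_{ij} = <φ_i, φ_j> and b_i = <f, φ_i>, with φ_0 = 1, φ_1 = x, φ_2 = x^2.
G =
  [2, 0, 2/3]
  [0, 2/3, 0]
  [2/3, 0, 2/5],
b = (52/15, 26/15, 12/35).
Solving gives a_0 = 114/35, a_1 = 13/5, a_2 = -32/7, so
  g(x) = -32*x^2/7 + 13*x/5 + 114/35.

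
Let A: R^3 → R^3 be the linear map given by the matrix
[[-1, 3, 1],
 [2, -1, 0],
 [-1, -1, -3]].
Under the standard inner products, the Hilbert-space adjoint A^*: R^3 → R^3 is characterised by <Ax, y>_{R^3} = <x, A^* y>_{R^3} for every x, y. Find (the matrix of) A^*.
A^* = A^T =
[[-1, 2, -1],
 [3, -1, -1],
 [1, 0, -3]]

For real matrices with standard dot products, the defining identity <Ax, y> = <x, A^* y> gives (Ax)^T y = x^T (A^*) y, i.e. x^T A^T y = x^T (A^*) y. Since this holds for all x, y, we must have A^* = A^T. Therefore
A^* =
[[-1, 2, -1],
 [3, -1, -1],
 [1, 0, -3]].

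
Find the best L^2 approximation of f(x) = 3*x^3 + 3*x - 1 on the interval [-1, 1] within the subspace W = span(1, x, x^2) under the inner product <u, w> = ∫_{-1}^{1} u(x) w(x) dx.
g(x) = 24*x/5 - 1

The best approximation g ∈ W is the orthogonal projection of f onto W. Writing g = a_0 + a_1 x + a_2 x^2, the coefficients solve the normal equations G · a = b where
  G_{ij} = <φ_i, φ_j> and b_i = <f, φ_i>, with φ_0 = 1, φ_1 = x, φ_2 = x^2.
G =
  [2, 0, 2/3]
  [0, 2/3, 0]
  [2/3, 0, 2/5],
b = (-2, 16/5, -2/3).
Solving gives a_0 = -1, a_1 = 24/5, a_2 = 0, so
  g(x) = 24*x/5 - 1.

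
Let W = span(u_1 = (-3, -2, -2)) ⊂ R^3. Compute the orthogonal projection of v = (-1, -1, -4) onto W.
proj_W(v) = (-39/17, -26/17, -26/17)

Set up U = [u_1 | ... | u_1] ∈ R^(3×1). The projector onto W = col(U) is P = U (U^T U)^(-1) U^T.
Compute U^T U =
  [17],
and U^T v = (13).
Solve U^T U · c = U^T v for the coefficients: c = (13/17). The projection is proj_W(v) = U c.
Check: (v - proj_W(v)) · u_1 = 0  (should be 0).
Result: proj_W(v) = (-39/17, -26/17, -26/17).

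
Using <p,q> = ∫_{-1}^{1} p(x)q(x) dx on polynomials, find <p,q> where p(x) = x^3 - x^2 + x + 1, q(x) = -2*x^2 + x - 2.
<p,q> = -32/15

Expand the product: p(x)·q(x) = -2*x^5 + 3*x^4 - 5*x^3 + x^2 - x - 2.
∫_{-1}^{1} of each monomial x^k gives [2/(k+1) if k even, 0 if k odd]. Integrating term-by-term (or equivalently evaluating the antiderivative F(x) = -x^6/3 + 3*x^5/5 - 5*x^4/4 + x^3/3 - x^2/2 - 2*x at the endpoints):
  F(1) − F(−1) = -63/20 − (-61/60) = -32/15.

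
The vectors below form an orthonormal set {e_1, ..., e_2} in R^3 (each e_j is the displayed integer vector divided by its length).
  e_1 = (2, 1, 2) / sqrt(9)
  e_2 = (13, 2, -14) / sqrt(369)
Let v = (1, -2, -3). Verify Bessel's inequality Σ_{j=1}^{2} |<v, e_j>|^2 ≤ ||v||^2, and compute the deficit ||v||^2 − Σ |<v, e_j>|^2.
Σ |<v, e_j>|^2 = 453/41; ||v||^2 = 14; deficit = 121/41

Write each e_j = u_j / sqrt(<u_j, u_j>) where u_j is the displayed integer vector. Then <v, e_j> = <v, u_j> / sqrt(<u_j, u_j>), so |<v, e_j>|^2 = <v, u_j>^2 / <u_j, u_j>.
Coefficients: <v, e_1> = -6/sqrt(9), <v, e_2> = 51/sqrt(369).
Square and sum: Σ |<v, e_j>|^2 = 453/41.
Compute ||v||^2 = v·v = 14.
Deficit = 14 − 453/41 = 121/41 ≥ 0, confirming Bessel's inequality. (The deficit equals ||v − Σ <v,e_j> e_j||^2, the squared distance from v to span{e_j}.)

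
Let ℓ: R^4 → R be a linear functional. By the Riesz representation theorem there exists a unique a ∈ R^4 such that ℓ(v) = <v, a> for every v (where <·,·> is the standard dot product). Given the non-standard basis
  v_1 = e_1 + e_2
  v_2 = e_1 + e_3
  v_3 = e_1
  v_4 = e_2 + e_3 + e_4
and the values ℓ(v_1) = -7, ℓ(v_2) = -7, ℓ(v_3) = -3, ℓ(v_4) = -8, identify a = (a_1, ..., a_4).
a = (-3, -4, -4, 0)

Write a = (a_1, ..., a_4) in the standard basis. For each basis vector v_i, ℓ(v_i) = <v_i, a> is a linear equation in the a_j's. Collect the n equations into a matrix system V a = ℓ, where row i of V is v_i (expressed in the standard basis). Since V is invertible (lower-triangular with 1s on the diagonal, up to permutation), solve by back-substitution:
  V =
[[1, 1, 0, 0],
 [1, 0, 1, 0],
 [1, 0, 0, 0],
 [0, 1, 1, 1]]
  V a = (-7, -7, -3, -8)
Solving gives a = (-3, -4, -4, 0).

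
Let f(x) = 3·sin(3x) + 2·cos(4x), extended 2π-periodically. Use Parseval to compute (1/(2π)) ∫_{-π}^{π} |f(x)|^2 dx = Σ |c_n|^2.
Σ |c_n|^2 = 13/2

Expand |f|^2 and use orthogonality of {sin(nx), cos(mx)} on [-π, π]:
  ∫_{-π}^{π} sin(nx)^2 dx = π, ∫ cos(mx)^2 dx = π, and cross terms integrate to 0.
So ∫_{-π}^{π} f(x)^2 dx = 3^2 · π + 2^2 · π = (9 + 4)π.
Divide by 2π: (9 + 4)/2 = 13/2.
By Parseval, this equals Σ |c_n|^2.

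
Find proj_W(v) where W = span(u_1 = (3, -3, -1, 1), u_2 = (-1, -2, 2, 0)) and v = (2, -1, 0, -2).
proj_W(v) = (196/179, -175/179, -77/179, 63/179)

Set up U = [u_1 | ... | u_2] ∈ R^(4×2). The projector onto W = col(U) is P = U (U^T U)^(-1) U^T.
Compute U^T U =
  [20, 1]
  [1, 9],
and U^T v = (7, 0).
Solve U^T U · c = U^T v for the coefficients: c = (63/179, -7/179). The projection is proj_W(v) = U c.
Check: (v - proj_W(v)) · u_1 = 0  (should be 0).
Check: (v - proj_W(v)) · u_2 = 0  (should be 0).
Result: proj_W(v) = (196/179, -175/179, -77/179, 63/179).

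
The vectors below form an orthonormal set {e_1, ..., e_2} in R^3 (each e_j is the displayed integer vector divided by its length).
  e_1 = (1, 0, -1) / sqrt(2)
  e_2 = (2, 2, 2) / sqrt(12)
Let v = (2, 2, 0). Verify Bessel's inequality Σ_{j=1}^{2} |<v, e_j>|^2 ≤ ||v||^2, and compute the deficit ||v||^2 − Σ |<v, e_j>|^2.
Σ |<v, e_j>|^2 = 22/3; ||v||^2 = 8; deficit = 2/3

Write each e_j = u_j / sqrt(<u_j, u_j>) where u_j is the displayed integer vector. Then <v, e_j> = <v, u_j> / sqrt(<u_j, u_j>), so |<v, e_j>|^2 = <v, u_j>^2 / <u_j, u_j>.
Coefficients: <v, e_1> = 2/sqrt(2), <v, e_2> = 8/sqrt(12).
Square and sum: Σ |<v, e_j>|^2 = 22/3.
Compute ||v||^2 = v·v = 8.
Deficit = 8 − 22/3 = 2/3 ≥ 0, confirming Bessel's inequality. (The deficit equals ||v − Σ <v,e_j> e_j||^2, the squared distance from v to span{e_j}.)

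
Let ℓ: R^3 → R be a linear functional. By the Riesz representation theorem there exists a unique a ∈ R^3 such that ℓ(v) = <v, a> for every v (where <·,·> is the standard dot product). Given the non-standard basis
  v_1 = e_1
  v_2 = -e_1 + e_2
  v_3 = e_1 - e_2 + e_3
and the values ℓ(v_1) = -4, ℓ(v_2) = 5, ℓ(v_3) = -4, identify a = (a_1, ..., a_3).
a = (-4, 1, 1)

Write a = (a_1, ..., a_3) in the standard basis. For each basis vector v_i, ℓ(v_i) = <v_i, a> is a linear equation in the a_j's. Collect the n equations into a matrix system V a = ℓ, where row i of V is v_i (expressed in the standard basis). Since V is invertible (lower-triangular with 1s on the diagonal, up to permutation), solve by back-substitution:
  V =
[[1, 0, 0],
 [-1, 1, 0],
 [1, -1, 1]]
  V a = (-4, 5, -4)
Solving gives a = (-4, 1, 1).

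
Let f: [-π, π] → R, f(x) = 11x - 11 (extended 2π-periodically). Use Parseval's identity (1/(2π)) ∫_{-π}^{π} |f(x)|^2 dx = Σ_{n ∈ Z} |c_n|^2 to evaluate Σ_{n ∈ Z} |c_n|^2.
Σ |c_n|^2 = 121π^2/3 + 121

Expand and integrate term by term over [-π, π]:
  ∫ (11x)^2 dx = 121·(2π^3/3); ∫ 2·11·(-11)·x dx = 0 (odd integrand); ∫ (-11)^2 dx = 121·2π.
So (1/(2π)) ∫_{-π}^{π} (11x - 11)^2 dx = 121π^2/3 + 121 = 121π^2/3 + 121.
Parseval ⇒ Σ |c_n|^2 = 121π^2/3 + 121.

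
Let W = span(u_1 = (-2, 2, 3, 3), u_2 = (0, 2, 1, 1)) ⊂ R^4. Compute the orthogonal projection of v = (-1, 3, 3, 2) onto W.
proj_W(v) = (-1, 3, 5/2, 5/2)

Set up U = [u_1 | ... | u_2] ∈ R^(4×2). The projector onto W = col(U) is P = U (U^T U)^(-1) U^T.
Compute U^T U =
  [26, 10]
  [10, 6],
and U^T v = (23, 11).
Solve U^T U · c = U^T v for the coefficients: c = (1/2, 1). The projection is proj_W(v) = U c.
Check: (v - proj_W(v)) · u_1 = 0  (should be 0).
Check: (v - proj_W(v)) · u_2 = 0  (should be 0).
Result: proj_W(v) = (-1, 3, 5/2, 5/2).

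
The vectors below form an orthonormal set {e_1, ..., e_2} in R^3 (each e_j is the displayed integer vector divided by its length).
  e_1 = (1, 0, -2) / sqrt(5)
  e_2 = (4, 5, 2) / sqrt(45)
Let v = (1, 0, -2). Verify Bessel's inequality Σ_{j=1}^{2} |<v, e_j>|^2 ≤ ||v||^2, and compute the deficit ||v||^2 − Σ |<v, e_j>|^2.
Σ |<v, e_j>|^2 = 5; ||v||^2 = 5; deficit = 0

Write each e_j = u_j / sqrt(<u_j, u_j>) where u_j is the displayed integer vector. Then <v, e_j> = <v, u_j> / sqrt(<u_j, u_j>), so |<v, e_j>|^2 = <v, u_j>^2 / <u_j, u_j>.
Coefficients: <v, e_1> = 5/sqrt(5), <v, e_2> = 0/sqrt(45).
Square and sum: Σ |<v, e_j>|^2 = 5.
Compute ||v||^2 = v·v = 5.
Deficit = 5 − 5 = 0 ≥ 0, confirming Bessel's inequality. (The deficit equals ||v − Σ <v,e_j> e_j||^2, the squared distance from v to span{e_j}.)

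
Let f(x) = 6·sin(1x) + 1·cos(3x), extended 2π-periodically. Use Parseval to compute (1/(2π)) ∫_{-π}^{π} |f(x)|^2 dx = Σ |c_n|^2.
Σ |c_n|^2 = 37/2

Expand |f|^2 and use orthogonality of {sin(nx), cos(mx)} on [-π, π]:
  ∫_{-π}^{π} sin(nx)^2 dx = π, ∫ cos(mx)^2 dx = π, and cross terms integrate to 0.
So ∫_{-π}^{π} f(x)^2 dx = 6^2 · π + 1^2 · π = (36 + 1)π.
Divide by 2π: (36 + 1)/2 = 37/2.
By Parseval, this equals Σ |c_n|^2.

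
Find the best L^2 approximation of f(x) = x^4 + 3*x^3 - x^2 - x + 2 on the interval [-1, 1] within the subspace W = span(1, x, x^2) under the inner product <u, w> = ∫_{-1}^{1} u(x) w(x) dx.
g(x) = -x^2/7 + 4*x/5 + 67/35

The best approximation g ∈ W is the orthogonal projection of f onto W. Writing g = a_0 + a_1 x + a_2 x^2, the coefficients solve the normal equations G · a = b where
  G_{ij} = <φ_i, φ_j> and b_i = <f, φ_i>, with φ_0 = 1, φ_1 = x, φ_2 = x^2.
G =
  [2, 0, 2/3]
  [0, 2/3, 0]
  [2/3, 0, 2/5],
b = (56/15, 8/15, 128/105).
Solving gives a_0 = 67/35, a_1 = 4/5, a_2 = -1/7, so
  g(x) = -x^2/7 + 4*x/5 + 67/35.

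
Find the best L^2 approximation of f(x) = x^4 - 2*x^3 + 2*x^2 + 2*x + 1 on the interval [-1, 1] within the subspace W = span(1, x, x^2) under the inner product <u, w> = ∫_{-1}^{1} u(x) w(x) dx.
g(x) = 20*x^2/7 + 4*x/5 + 32/35

The best approximation g ∈ W is the orthogonal projection of f onto W. Writing g = a_0 + a_1 x + a_2 x^2, the coefficients solve the normal equations G · a = b where
  G_{ij} = <φ_i, φ_j> and b_i = <f, φ_i>, with φ_0 = 1, φ_1 = x, φ_2 = x^2.
G =
  [2, 0, 2/3]
  [0, 2/3, 0]
  [2/3, 0, 2/5],
b = (56/15, 8/15, 184/105).
Solving gives a_0 = 32/35, a_1 = 4/5, a_2 = 20/7, so
  g(x) = 20*x^2/7 + 4*x/5 + 32/35.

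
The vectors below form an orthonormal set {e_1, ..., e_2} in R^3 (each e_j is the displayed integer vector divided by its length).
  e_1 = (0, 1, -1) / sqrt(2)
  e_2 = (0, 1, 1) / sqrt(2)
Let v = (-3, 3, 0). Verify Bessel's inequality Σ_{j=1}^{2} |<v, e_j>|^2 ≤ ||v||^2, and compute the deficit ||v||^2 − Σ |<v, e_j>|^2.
Σ |<v, e_j>|^2 = 9; ||v||^2 = 18; deficit = 9

Write each e_j = u_j / sqrt(<u_j, u_j>) where u_j is the displayed integer vector. Then <v, e_j> = <v, u_j> / sqrt(<u_j, u_j>), so |<v, e_j>|^2 = <v, u_j>^2 / <u_j, u_j>.
Coefficients: <v, e_1> = 3/sqrt(2), <v, e_2> = 3/sqrt(2).
Square and sum: Σ |<v, e_j>|^2 = 9.
Compute ||v||^2 = v·v = 18.
Deficit = 18 − 9 = 9 ≥ 0, confirming Bessel's inequality. (The deficit equals ||v − Σ <v,e_j> e_j||^2, the squared distance from v to span{e_j}.)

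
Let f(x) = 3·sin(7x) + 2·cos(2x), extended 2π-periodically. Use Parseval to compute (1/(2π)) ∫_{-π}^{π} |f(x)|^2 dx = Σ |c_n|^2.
Σ |c_n|^2 = 13/2

Expand |f|^2 and use orthogonality of {sin(nx), cos(mx)} on [-π, π]:
  ∫_{-π}^{π} sin(nx)^2 dx = π, ∫ cos(mx)^2 dx = π, and cross terms integrate to 0.
So ∫_{-π}^{π} f(x)^2 dx = 3^2 · π + 2^2 · π = (9 + 4)π.
Divide by 2π: (9 + 4)/2 = 13/2.
By Parseval, this equals Σ |c_n|^2.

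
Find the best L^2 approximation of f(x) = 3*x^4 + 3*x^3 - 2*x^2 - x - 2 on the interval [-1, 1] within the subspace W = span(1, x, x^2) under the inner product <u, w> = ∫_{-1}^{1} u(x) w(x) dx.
g(x) = 4*x^2/7 + 4*x/5 - 79/35

The best approximation g ∈ W is the orthogonal projection of f onto W. Writing g = a_0 + a_1 x + a_2 x^2, the coefficients solve the normal equations G · a = b where
  G_{ij} = <φ_i, φ_j> and b_i = <f, φ_i>, with φ_0 = 1, φ_1 = x, φ_2 = x^2.
G =
  [2, 0, 2/3]
  [0, 2/3, 0]
  [2/3, 0, 2/5],
b = (-62/15, 8/15, -134/105).
Solving gives a_0 = -79/35, a_1 = 4/5, a_2 = 4/7, so
  g(x) = 4*x^2/7 + 4*x/5 - 79/35.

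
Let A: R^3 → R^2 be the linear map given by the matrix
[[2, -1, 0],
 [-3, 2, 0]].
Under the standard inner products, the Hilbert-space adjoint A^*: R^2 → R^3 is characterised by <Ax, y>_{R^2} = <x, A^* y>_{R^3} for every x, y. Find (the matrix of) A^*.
A^* = A^T =
[[2, -3],
 [-1, 2],
 [0, 0]]

For real matrices with standard dot products, the defining identity <Ax, y> = <x, A^* y> gives (Ax)^T y = x^T (A^*) y, i.e. x^T A^T y = x^T (A^*) y. Since this holds for all x, y, we must have A^* = A^T. Therefore
A^* =
[[2, -3],
 [-1, 2],
 [0, 0]].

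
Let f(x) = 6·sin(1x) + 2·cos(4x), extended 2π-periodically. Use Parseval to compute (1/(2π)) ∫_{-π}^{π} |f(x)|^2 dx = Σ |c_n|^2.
Σ |c_n|^2 = 20

Expand |f|^2 and use orthogonality of {sin(nx), cos(mx)} on [-π, π]:
  ∫_{-π}^{π} sin(nx)^2 dx = π, ∫ cos(mx)^2 dx = π, and cross terms integrate to 0.
So ∫_{-π}^{π} f(x)^2 dx = 6^2 · π + 2^2 · π = (36 + 4)π.
Divide by 2π: (36 + 4)/2 = 20.
By Parseval, this equals Σ |c_n|^2.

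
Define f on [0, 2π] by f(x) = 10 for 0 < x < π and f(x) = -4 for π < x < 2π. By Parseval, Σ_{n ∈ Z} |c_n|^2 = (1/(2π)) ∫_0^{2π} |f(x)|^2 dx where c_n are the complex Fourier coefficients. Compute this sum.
Σ |c_n|^2 = 58

Parseval equates the L^2 energy of f (normalised by 1/(2π)) with the ℓ^2 sum of its Fourier coefficients: (1/(2π)) ∫_0^{2π} |f|^2 = Σ |c_n|^2.
Compute the left side: (1/(2π)) [∫_0^π 10^2 dx + ∫_π^{2π} (-4)^2 dx] = (1/(2π)) · (100π + 16π) = (100 + 16)/2 = 58.
So Σ_{n ∈ Z} |c_n|^2 = 58.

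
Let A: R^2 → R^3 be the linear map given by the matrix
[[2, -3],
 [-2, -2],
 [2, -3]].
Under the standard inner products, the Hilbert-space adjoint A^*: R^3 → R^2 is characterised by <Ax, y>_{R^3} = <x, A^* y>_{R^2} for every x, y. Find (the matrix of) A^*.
A^* = A^T =
[[2, -2, 2],
 [-3, -2, -3]]

For real matrices with standard dot products, the defining identity <Ax, y> = <x, A^* y> gives (Ax)^T y = x^T (A^*) y, i.e. x^T A^T y = x^T (A^*) y. Since this holds for all x, y, we must have A^* = A^T. Therefore
A^* =
[[2, -2, 2],
 [-3, -2, -3]].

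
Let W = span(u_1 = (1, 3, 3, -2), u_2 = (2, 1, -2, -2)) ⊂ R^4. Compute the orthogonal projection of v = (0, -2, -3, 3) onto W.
proj_W(v) = (-233/290, -392/145, -167/58, 50/29)

Set up U = [u_1 | ... | u_2] ∈ R^(4×2). The projector onto W = col(U) is P = U (U^T U)^(-1) U^T.
Compute U^T U =
  [23, 3]
  [3, 13],
and U^T v = (-21, -2).
Solve U^T U · c = U^T v for the coefficients: c = (-267/290, 17/290). The projection is proj_W(v) = U c.
Check: (v - proj_W(v)) · u_1 = 0  (should be 0).
Check: (v - proj_W(v)) · u_2 = 0  (should be 0).
Result: proj_W(v) = (-233/290, -392/145, -167/58, 50/29).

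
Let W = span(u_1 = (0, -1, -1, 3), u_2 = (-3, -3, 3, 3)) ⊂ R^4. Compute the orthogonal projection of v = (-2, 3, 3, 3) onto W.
proj_W(v) = (-46/35, -43/35, 7/5, 37/35)

Set up U = [u_1 | ... | u_2] ∈ R^(4×2). The projector onto W = col(U) is P = U (U^T U)^(-1) U^T.
Compute U^T U =
  [11, 9]
  [9, 36],
and U^T v = (3, 15).
Solve U^T U · c = U^T v for the coefficients: c = (-3/35, 46/105). The projection is proj_W(v) = U c.
Check: (v - proj_W(v)) · u_1 = 0  (should be 0).
Check: (v - proj_W(v)) · u_2 = 0  (should be 0).
Result: proj_W(v) = (-46/35, -43/35, 7/5, 37/35).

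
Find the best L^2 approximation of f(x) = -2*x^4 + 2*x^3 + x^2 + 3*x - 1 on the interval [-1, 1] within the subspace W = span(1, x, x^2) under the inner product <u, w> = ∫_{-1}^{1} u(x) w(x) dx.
g(x) = -5*x^2/7 + 21*x/5 - 29/35

The best approximation g ∈ W is the orthogonal projection of f onto W. Writing g = a_0 + a_1 x + a_2 x^2, the coefficients solve the normal equations G · a = b where
  G_{ij} = <φ_i, φ_j> and b_i = <f, φ_i>, with φ_0 = 1, φ_1 = x, φ_2 = x^2.
G =
  [2, 0, 2/3]
  [0, 2/3, 0]
  [2/3, 0, 2/5],
b = (-32/15, 14/5, -88/105).
Solving gives a_0 = -29/35, a_1 = 21/5, a_2 = -5/7, so
  g(x) = -5*x^2/7 + 21*x/5 - 29/35.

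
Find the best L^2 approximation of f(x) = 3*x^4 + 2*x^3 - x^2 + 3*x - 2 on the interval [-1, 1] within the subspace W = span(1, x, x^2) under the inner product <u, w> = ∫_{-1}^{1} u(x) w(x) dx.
g(x) = 11*x^2/7 + 21*x/5 - 79/35

The best approximation g ∈ W is the orthogonal projection of f onto W. Writing g = a_0 + a_1 x + a_2 x^2, the coefficients solve the normal equations G · a = b where
  G_{ij} = <φ_i, φ_j> and b_i = <f, φ_i>, with φ_0 = 1, φ_1 = x, φ_2 = x^2.
G =
  [2, 0, 2/3]
  [0, 2/3, 0]
  [2/3, 0, 2/5],
b = (-52/15, 14/5, -92/105).
Solving gives a_0 = -79/35, a_1 = 21/5, a_2 = 11/7, so
  g(x) = 11*x^2/7 + 21*x/5 - 79/35.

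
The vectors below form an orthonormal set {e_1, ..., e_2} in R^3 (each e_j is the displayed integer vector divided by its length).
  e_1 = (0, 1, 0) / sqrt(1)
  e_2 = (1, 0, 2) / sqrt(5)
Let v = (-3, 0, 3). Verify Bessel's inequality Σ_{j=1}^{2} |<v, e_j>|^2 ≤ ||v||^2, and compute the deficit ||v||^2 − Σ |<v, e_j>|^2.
Σ |<v, e_j>|^2 = 9/5; ||v||^2 = 18; deficit = 81/5

Write each e_j = u_j / sqrt(<u_j, u_j>) where u_j is the displayed integer vector. Then <v, e_j> = <v, u_j> / sqrt(<u_j, u_j>), so |<v, e_j>|^2 = <v, u_j>^2 / <u_j, u_j>.
Coefficients: <v, e_1> = 0/sqrt(1), <v, e_2> = 3/sqrt(5).
Square and sum: Σ |<v, e_j>|^2 = 9/5.
Compute ||v||^2 = v·v = 18.
Deficit = 18 − 9/5 = 81/5 ≥ 0, confirming Bessel's inequality. (The deficit equals ||v − Σ <v,e_j> e_j||^2, the squared distance from v to span{e_j}.)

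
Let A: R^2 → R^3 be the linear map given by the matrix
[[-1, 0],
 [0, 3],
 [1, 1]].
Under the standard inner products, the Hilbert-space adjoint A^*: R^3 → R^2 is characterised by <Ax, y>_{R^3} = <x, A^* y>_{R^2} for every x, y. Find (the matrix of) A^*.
A^* = A^T =
[[-1, 0, 1],
 [0, 3, 1]]

For real matrices with standard dot products, the defining identity <Ax, y> = <x, A^* y> gives (Ax)^T y = x^T (A^*) y, i.e. x^T A^T y = x^T (A^*) y. Since this holds for all x, y, we must have A^* = A^T. Therefore
A^* =
[[-1, 0, 1],
 [0, 3, 1]].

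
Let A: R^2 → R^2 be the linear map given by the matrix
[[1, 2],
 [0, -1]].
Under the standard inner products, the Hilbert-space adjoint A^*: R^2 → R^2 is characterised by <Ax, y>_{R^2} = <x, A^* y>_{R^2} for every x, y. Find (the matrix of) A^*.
A^* = A^T =
[[1, 0],
 [2, -1]]

For real matrices with standard dot products, the defining identity <Ax, y> = <x, A^* y> gives (Ax)^T y = x^T (A^*) y, i.e. x^T A^T y = x^T (A^*) y. Since this holds for all x, y, we must have A^* = A^T. Therefore
A^* =
[[1, 0],
 [2, -1]].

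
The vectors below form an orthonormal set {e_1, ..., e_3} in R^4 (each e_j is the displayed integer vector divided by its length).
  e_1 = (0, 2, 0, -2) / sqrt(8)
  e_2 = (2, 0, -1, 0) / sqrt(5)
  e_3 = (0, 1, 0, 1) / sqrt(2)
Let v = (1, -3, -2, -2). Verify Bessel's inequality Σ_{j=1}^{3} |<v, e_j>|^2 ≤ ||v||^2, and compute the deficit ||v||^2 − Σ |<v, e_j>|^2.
Σ |<v, e_j>|^2 = 81/5; ||v||^2 = 18; deficit = 9/5

Write each e_j = u_j / sqrt(<u_j, u_j>) where u_j is the displayed integer vector. Then <v, e_j> = <v, u_j> / sqrt(<u_j, u_j>), so |<v, e_j>|^2 = <v, u_j>^2 / <u_j, u_j>.
Coefficients: <v, e_1> = -2/sqrt(8), <v, e_2> = 4/sqrt(5), <v, e_3> = -5/sqrt(2).
Square and sum: Σ |<v, e_j>|^2 = 81/5.
Compute ||v||^2 = v·v = 18.
Deficit = 18 − 81/5 = 9/5 ≥ 0, confirming Bessel's inequality. (The deficit equals ||v − Σ <v,e_j> e_j||^2, the squared distance from v to span{e_j}.)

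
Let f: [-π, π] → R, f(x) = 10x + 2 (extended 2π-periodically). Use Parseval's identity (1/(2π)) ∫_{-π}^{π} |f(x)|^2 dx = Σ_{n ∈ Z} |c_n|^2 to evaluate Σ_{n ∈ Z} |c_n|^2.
Σ |c_n|^2 = 100π^2/3 + 4

Expand and integrate term by term over [-π, π]:
  ∫ (10x)^2 dx = 100·(2π^3/3); ∫ 2·10·(2)·x dx = 0 (odd integrand); ∫ 2^2 dx = 4·2π.
So (1/(2π)) ∫_{-π}^{π} (10x + 2)^2 dx = 100π^2/3 + 4 = 100π^2/3 + 4.
Parseval ⇒ Σ |c_n|^2 = 100π^2/3 + 4.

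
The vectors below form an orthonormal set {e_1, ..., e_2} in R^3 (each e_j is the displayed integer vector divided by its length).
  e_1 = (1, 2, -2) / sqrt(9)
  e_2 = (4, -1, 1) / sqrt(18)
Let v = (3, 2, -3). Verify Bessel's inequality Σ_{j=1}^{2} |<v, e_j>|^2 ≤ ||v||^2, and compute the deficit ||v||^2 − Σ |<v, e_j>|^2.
Σ |<v, e_j>|^2 = 43/2; ||v||^2 = 22; deficit = 1/2

Write each e_j = u_j / sqrt(<u_j, u_j>) where u_j is the displayed integer vector. Then <v, e_j> = <v, u_j> / sqrt(<u_j, u_j>), so |<v, e_j>|^2 = <v, u_j>^2 / <u_j, u_j>.
Coefficients: <v, e_1> = 13/sqrt(9), <v, e_2> = 7/sqrt(18).
Square and sum: Σ |<v, e_j>|^2 = 43/2.
Compute ||v||^2 = v·v = 22.
Deficit = 22 − 43/2 = 1/2 ≥ 0, confirming Bessel's inequality. (The deficit equals ||v − Σ <v,e_j> e_j||^2, the squared distance from v to span{e_j}.)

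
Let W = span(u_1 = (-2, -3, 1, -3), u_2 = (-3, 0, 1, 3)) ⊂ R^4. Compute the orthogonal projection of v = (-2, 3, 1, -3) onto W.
proj_W(v) = (-74/433, -273/433, 55/433, -381/433)

Set up U = [u_1 | ... | u_2] ∈ R^(4×2). The projector onto W = col(U) is P = U (U^T U)^(-1) U^T.
Compute U^T U =
  [23, -2]
  [-2, 19],
and U^T v = (5, -2).
Solve U^T U · c = U^T v for the coefficients: c = (91/433, -36/433). The projection is proj_W(v) = U c.
Check: (v - proj_W(v)) · u_1 = 0  (should be 0).
Check: (v - proj_W(v)) · u_2 = 0  (should be 0).
Result: proj_W(v) = (-74/433, -273/433, 55/433, -381/433).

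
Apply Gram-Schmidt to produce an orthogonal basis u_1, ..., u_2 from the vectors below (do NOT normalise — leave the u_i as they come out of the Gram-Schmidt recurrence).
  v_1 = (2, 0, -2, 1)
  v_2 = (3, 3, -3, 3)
Orthogonal basis:
  u_1 = (2, 0, -2, 1)
  u_2 = (-1/3, 3, 1/3, 4/3)

Apply the Gram-Schmidt recurrence
  u_1 = v_1
  u_i = v_i − Σ_{j<i} ((v_i · u_j) / (u_j · u_j)) · u_j.

Step by step this gives:
  u_1 = (2, 0, -2, 1)
  u_2 = (-1/3, 3, 1/3, 4/3)

Orthogonality check:
  u_2 · u_1 = 0 (should be 0)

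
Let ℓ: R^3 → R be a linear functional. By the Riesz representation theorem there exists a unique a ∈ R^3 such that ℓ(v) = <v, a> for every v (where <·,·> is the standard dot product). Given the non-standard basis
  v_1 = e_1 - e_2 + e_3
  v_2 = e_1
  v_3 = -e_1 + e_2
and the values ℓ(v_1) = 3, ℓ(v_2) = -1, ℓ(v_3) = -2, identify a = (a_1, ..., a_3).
a = (-1, -3, 1)

Write a = (a_1, ..., a_3) in the standard basis. For each basis vector v_i, ℓ(v_i) = <v_i, a> is a linear equation in the a_j's. Collect the n equations into a matrix system V a = ℓ, where row i of V is v_i (expressed in the standard basis). Since V is invertible (lower-triangular with 1s on the diagonal, up to permutation), solve by back-substitution:
  V =
[[1, -1, 1],
 [1, 0, 0],
 [-1, 1, 0]]
  V a = (3, -1, -2)
Solving gives a = (-1, -3, 1).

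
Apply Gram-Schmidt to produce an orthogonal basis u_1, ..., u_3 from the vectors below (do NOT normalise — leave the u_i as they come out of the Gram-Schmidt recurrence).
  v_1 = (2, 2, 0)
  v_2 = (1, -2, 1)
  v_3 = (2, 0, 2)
Orthogonal basis:
  u_1 = (2, 2, 0)
  u_2 = (3/2, -3/2, 1)
  u_3 = (-4/11, 4/11, 12/11)

Apply the Gram-Schmidt recurrence
  u_1 = v_1
  u_i = v_i − Σ_{j<i} ((v_i · u_j) / (u_j · u_j)) · u_j.

Step by step this gives:
  u_1 = (2, 2, 0)
  u_2 = (3/2, -3/2, 1)
  u_3 = (-4/11, 4/11, 12/11)

Orthogonality check:
  u_2 · u_1 = 0 (should be 0)
  u_3 · u_1 = 0 (should be 0)
  u_3 · u_2 = 0 (should be 0)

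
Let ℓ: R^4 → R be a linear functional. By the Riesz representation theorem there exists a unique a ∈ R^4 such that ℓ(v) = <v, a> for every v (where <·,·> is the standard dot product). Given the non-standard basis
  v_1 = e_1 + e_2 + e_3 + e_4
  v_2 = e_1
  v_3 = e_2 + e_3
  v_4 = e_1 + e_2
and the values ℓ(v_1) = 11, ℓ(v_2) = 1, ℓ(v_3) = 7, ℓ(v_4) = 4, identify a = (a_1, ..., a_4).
a = (1, 3, 4, 3)

Write a = (a_1, ..., a_4) in the standard basis. For each basis vector v_i, ℓ(v_i) = <v_i, a> is a linear equation in the a_j's. Collect the n equations into a matrix system V a = ℓ, where row i of V is v_i (expressed in the standard basis). Since V is invertible (lower-triangular with 1s on the diagonal, up to permutation), solve by back-substitution:
  V =
[[1, 1, 1, 1],
 [1, 0, 0, 0],
 [0, 1, 1, 0],
 [1, 1, 0, 0]]
  V a = (11, 1, 7, 4)
Solving gives a = (1, 3, 4, 3).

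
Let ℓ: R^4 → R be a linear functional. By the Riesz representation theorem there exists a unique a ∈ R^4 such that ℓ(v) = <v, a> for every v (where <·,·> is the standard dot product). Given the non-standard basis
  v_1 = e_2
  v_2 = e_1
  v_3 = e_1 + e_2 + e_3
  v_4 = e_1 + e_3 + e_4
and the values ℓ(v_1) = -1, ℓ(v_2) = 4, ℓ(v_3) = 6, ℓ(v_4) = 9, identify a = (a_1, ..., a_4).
a = (4, -1, 3, 2)

Write a = (a_1, ..., a_4) in the standard basis. For each basis vector v_i, ℓ(v_i) = <v_i, a> is a linear equation in the a_j's. Collect the n equations into a matrix system V a = ℓ, where row i of V is v_i (expressed in the standard basis). Since V is invertible (lower-triangular with 1s on the diagonal, up to permutation), solve by back-substitution:
  V =
[[0, 1, 0, 0],
 [1, 0, 0, 0],
 [1, 1, 1, 0],
 [1, 0, 1, 1]]
  V a = (-1, 4, 6, 9)
Solving gives a = (4, -1, 3, 2).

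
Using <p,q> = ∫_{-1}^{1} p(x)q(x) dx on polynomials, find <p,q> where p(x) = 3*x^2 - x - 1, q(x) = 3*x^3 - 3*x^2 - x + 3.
<p,q> = -32/15

Expand the product: p(x)·q(x) = 9*x^5 - 12*x^4 - 3*x^3 + 13*x^2 - 2*x - 3.
∫_{-1}^{1} of each monomial x^k gives [2/(k+1) if k even, 0 if k odd]. Integrating term-by-term (or equivalently evaluating the antiderivative F(x) = 3*x^6/2 - 12*x^5/5 - 3*x^4/4 + 13*x^3/3 - x^2 - 3*x at the endpoints):
  F(1) − F(−1) = -79/60 − (49/60) = -32/15.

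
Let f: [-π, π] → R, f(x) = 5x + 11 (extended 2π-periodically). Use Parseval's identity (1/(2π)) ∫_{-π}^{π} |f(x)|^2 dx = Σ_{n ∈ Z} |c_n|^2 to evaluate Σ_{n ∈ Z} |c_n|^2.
Σ |c_n|^2 = 25π^2/3 + 121

Expand and integrate term by term over [-π, π]:
  ∫ (5x)^2 dx = 25·(2π^3/3); ∫ 2·5·(11)·x dx = 0 (odd integrand); ∫ 11^2 dx = 121·2π.
So (1/(2π)) ∫_{-π}^{π} (5x + 11)^2 dx = 25π^2/3 + 121 = 25π^2/3 + 121.
Parseval ⇒ Σ |c_n|^2 = 25π^2/3 + 121.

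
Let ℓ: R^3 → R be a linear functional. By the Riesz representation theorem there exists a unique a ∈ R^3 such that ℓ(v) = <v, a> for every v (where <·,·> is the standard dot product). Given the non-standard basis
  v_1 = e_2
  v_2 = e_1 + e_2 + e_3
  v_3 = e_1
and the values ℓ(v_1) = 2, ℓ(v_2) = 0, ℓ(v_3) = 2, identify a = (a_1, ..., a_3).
a = (2, 2, -4)

Write a = (a_1, ..., a_3) in the standard basis. For each basis vector v_i, ℓ(v_i) = <v_i, a> is a linear equation in the a_j's. Collect the n equations into a matrix system V a = ℓ, where row i of V is v_i (expressed in the standard basis). Since V is invertible (lower-triangular with 1s on the diagonal, up to permutation), solve by back-substitution:
  V =
[[0, 1, 0],
 [1, 1, 1],
 [1, 0, 0]]
  V a = (2, 0, 2)
Solving gives a = (2, 2, -4).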